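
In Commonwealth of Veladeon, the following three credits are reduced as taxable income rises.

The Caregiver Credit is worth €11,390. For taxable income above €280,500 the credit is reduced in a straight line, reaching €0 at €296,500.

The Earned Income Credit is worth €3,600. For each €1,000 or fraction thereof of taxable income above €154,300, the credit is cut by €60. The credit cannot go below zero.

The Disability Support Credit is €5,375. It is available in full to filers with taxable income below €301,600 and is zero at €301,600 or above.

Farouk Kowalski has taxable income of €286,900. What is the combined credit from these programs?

Caregiver Credit: €286,900 is €6,400 into a €16,000 phase-out range, leaving 9,600/16,000 of the credit: €11,390 × 9,600/16,000 = €6,834.
Earned Income Credit: income exceeds €154,300 by €132,600 → 133 increments × €60 = €7,980 ≥ base, so the credit is €0.
Disability Support Credit: €286,900 is below the €301,600 cutoff, so the full €5,375 applies.
Total: €6,834 + €0 + €5,375 = €12,209.

€12,209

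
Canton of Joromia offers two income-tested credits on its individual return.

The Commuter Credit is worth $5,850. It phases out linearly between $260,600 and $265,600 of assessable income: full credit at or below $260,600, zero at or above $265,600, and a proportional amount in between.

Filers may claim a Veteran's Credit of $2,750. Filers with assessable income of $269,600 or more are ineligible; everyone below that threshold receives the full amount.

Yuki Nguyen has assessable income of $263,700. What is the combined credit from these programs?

$4,973

Commuter Credit: $263,700 is $3,100 into a $5,000 phase-out range, leaving 1,900/5,000 of the credit: $5,850 × 1,900/5,000 = $2,223.
Veteran's Credit: $263,700 is below the $269,600 cutoff, so the full $2,750 applies.
Total: $2,223 + $2,750 = $4,973.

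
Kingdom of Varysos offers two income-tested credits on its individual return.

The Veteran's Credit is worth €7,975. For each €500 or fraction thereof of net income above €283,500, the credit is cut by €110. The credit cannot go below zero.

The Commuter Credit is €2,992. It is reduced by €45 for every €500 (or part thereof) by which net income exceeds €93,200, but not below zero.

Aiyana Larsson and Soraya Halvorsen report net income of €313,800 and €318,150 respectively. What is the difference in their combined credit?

Aiyana (€313,800): Veteran's Credit: income exceeds €283,500 by €30,300, which is 61 full-or-partial €500 increments; reduction = 61 × €110 = €6,710, leaving €1,265. Commuter Credit: income exceeds €93,200 by €220,600 → 442 increments × €45 = €19,890 ≥ base, so the credit is €0. total €1,265 + €0 = €1,265
Soraya (€318,150): Veteran's Credit: income exceeds €283,500 by €34,650, which is 70 full-or-partial €500 increments; reduction = 70 × €110 = €7,700, leaving €275. Commuter Credit: income exceeds €93,200 by €224,950 → 450 increments × €45 = €20,250 ≥ base, so the credit is €0. total €275 + €0 = €275
Difference: |€1,265 − €275| = €990.

€990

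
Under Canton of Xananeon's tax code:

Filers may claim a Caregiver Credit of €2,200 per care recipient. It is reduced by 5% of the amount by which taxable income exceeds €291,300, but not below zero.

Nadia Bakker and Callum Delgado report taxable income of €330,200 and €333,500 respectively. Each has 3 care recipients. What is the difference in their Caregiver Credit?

Nadia (€330,200): Caregiver Credit: base = 3 × €2,200 = €6,600. 5% of the €38,900 excess over €291,300 is €1,945; credit = €6,600 − €1,945 = €4,655.
Callum (€333,500): Caregiver Credit: base = 3 × €2,200 = €6,600. 5% of the €42,200 excess over €291,300 is €2,110; credit = €6,600 − €2,110 = €4,490.
Difference: |€4,655 − €4,490| = €165.

€165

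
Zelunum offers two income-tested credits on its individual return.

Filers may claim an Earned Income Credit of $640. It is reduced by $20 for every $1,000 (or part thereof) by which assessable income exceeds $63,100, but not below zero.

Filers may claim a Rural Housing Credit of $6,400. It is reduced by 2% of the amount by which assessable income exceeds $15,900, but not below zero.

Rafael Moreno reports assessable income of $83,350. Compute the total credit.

$5,271

Earned Income Credit: income exceeds $63,100 by $20,250, which is 21 full-or-partial $1,000 increments; reduction = 21 × $20 = $420, leaving $220.
Rural Housing Credit: 2% of the $67,450 excess over $15,900 is $1,349; credit = $6,400 − $1,349 = $5,051.
Total: $220 + $5,051 = $5,271.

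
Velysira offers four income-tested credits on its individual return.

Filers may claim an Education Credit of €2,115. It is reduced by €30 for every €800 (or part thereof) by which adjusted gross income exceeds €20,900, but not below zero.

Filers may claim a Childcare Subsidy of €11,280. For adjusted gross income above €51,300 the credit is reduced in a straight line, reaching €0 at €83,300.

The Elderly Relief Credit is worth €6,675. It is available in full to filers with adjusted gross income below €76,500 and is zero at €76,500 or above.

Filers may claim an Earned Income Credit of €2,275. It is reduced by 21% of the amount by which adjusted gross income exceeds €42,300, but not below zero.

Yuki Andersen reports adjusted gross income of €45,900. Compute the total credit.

Education Credit: income exceeds €20,900 by €25,000, which is 32 full-or-partial €800 increments; reduction = 32 × €30 = €960, leaving €1,155.
Childcare Subsidy: €45,900 is at or below the €51,300 threshold, so the full €11,280 applies.
Elderly Relief Credit: €45,900 is below the €76,500 cutoff, so the full €6,675 applies.
Earned Income Credit: 21% of the €3,600 excess over €42,300 is €756; credit = €2,275 − €756 = €1,519.
Total: €1,155 + €11,280 + €6,675 + €1,519 = €20,629.

€20,629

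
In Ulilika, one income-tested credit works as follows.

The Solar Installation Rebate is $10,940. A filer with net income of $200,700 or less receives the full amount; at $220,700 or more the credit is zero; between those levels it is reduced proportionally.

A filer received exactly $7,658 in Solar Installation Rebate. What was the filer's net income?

$7,658 is 7,658/10,940 of the full $10,940, so 3,282/10,940 of the $20,000 range has been used: income = $200,700 + $20,000 × 3,282/10,940 = $206,700.

$206,700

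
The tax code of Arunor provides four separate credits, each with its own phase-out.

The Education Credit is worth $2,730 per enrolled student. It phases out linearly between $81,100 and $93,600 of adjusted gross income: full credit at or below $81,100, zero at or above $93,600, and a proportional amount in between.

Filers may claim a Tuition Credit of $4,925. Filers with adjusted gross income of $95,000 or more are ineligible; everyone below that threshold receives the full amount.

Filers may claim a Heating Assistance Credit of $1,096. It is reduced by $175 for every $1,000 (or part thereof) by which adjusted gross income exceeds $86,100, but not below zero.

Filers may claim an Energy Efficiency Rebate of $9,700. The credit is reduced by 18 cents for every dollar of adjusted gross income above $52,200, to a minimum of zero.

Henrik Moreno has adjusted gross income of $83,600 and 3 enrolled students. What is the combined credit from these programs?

Education Credit: base = 3 × $2,730 = $8,190. $83,600 is $2,500 into a $12,500 phase-out range, leaving 10,000/12,500 of the credit: $8,190 × 10,000/12,500 = $6,552.
Tuition Credit: $83,600 is below the $95,000 cutoff, so the full $4,925 applies.
Heating Assistance Credit: $83,600 is at or below the $86,100 threshold, so the full $1,096 applies.
Energy Efficiency Rebate: 18% of the $31,400 excess over $52,200 is $5,652; credit = $9,700 − $5,652 = $4,048.
Total: $6,552 + $4,925 + $1,096 + $4,048 = $16,621.

$16,621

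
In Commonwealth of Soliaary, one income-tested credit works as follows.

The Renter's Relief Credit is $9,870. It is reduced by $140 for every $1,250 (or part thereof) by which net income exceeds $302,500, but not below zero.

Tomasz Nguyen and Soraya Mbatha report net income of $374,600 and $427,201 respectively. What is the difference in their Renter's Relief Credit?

Tomasz ($374,600): Renter's Relief Credit: income exceeds $302,500 by $72,100, which is 58 full-or-partial $1,250 increments; reduction = 58 × $140 = $8,120, leaving $1,750.
Soraya ($427,201): Renter's Relief Credit: income exceeds $302,500 by $124,701 → 100 increments × $140 = $14,000 ≥ base, so the credit is $0.
Difference: |$1,750 − $0| = $1,750.

$1,750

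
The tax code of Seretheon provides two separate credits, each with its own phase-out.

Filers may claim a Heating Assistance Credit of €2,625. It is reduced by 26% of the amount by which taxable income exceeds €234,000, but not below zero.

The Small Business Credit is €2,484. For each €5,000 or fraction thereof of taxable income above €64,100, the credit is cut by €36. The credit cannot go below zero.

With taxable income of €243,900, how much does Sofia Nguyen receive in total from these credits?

Heating Assistance Credit: 26% of the €9,900 excess over €234,000 is €2,574; credit = €2,625 − €2,574 = €51.
Small Business Credit: income exceeds €64,100 by €179,800, which is 36 full-or-partial €5,000 increments; reduction = 36 × €36 = €1,296, leaving €1,188.
Total: €51 + €1,188 = €1,239.

€1,239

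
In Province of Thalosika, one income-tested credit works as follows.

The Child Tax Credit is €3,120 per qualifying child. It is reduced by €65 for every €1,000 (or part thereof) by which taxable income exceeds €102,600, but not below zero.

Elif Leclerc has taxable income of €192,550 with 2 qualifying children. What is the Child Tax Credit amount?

€390

Child Tax Credit: base = 2 × €3,120 = €6,240. income exceeds €102,600 by €89,950, which is 90 full-or-partial €1,000 increments; reduction = 90 × €65 = €5,850, leaving €390.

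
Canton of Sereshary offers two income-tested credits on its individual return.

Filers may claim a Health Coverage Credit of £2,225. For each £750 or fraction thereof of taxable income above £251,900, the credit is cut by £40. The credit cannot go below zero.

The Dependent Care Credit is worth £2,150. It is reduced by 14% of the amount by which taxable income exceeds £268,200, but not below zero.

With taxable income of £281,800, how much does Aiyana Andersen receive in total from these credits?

£871

Health Coverage Credit: income exceeds £251,900 by £29,900, which is 40 full-or-partial £750 increments; reduction = 40 × £40 = £1,600, leaving £625.
Dependent Care Credit: 14% of the £13,600 excess over £268,200 is £1,904; credit = £2,150 − £1,904 = £246.
Total: £625 + £246 = £871.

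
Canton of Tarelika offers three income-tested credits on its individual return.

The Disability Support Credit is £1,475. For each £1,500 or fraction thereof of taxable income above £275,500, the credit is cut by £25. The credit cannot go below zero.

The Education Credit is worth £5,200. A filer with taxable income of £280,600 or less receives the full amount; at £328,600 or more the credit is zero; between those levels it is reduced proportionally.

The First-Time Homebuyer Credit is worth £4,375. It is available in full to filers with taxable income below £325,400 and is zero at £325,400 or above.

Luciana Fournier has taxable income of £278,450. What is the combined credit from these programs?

£11,000

Disability Support Credit: income exceeds £275,500 by £2,950, which is 2 full-or-partial £1,500 increments; reduction = 2 × £25 = £50, leaving £1,425.
Education Credit: £278,450 is at or below the £280,600 threshold, so the full £5,200 applies.
First-Time Homebuyer Credit: £278,450 is below the £325,400 cutoff, so the full £4,375 applies.
Total: £1,425 + £5,200 + £4,375 = £11,000.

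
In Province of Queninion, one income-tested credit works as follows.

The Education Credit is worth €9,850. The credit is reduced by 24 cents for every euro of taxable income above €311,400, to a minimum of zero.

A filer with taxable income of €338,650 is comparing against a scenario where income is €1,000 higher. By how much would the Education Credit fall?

€240

At €338,650 — 24% of the €27,250 excess over €311,400 is €6,540; credit = €9,850 − €6,540 = €3,310.
At €339,650 — 24% of the €28,250 excess over €311,400 is €6,780; credit = €9,850 − €6,780 = €3,070.
Lost: €3,310 − €3,070 = €240.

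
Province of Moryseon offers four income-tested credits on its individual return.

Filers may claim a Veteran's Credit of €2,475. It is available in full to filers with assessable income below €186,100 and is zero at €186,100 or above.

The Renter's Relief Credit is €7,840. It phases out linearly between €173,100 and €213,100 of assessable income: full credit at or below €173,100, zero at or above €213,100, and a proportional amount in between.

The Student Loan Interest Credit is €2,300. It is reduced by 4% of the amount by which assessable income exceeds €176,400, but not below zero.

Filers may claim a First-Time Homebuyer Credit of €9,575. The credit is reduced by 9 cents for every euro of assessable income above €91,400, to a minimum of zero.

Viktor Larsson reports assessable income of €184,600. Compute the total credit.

€11,220

Veteran's Credit: €184,600 is below the €186,100 cutoff, so the full €2,475 applies.
Renter's Relief Credit: €184,600 is €11,500 into a €40,000 phase-out range, leaving 28,500/40,000 of the credit: €7,840 × 28,500/40,000 = €5,586.
Student Loan Interest Credit: 4% of the €8,200 excess over €176,400 is €328; credit = €2,300 − €328 = €1,972.
First-Time Homebuyer Credit: 9% of the €93,200 excess over €91,400 is €8,388; credit = €9,575 − €8,388 = €1,187.
Total: €2,475 + €5,586 + €1,972 + €1,187 = €11,220.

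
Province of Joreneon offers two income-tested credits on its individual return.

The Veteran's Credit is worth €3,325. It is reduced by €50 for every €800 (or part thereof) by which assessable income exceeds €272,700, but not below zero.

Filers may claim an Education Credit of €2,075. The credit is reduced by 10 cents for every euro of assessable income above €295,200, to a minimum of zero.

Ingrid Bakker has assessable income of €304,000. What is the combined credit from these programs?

€2,520

Veteran's Credit: income exceeds €272,700 by €31,300, which is 40 full-or-partial €800 increments; reduction = 40 × €50 = €2,000, leaving €1,325.
Education Credit: 10% of the €8,800 excess over €295,200 is €880; credit = €2,075 − €880 = €1,195.
Total: €1,325 + €1,195 = €2,520.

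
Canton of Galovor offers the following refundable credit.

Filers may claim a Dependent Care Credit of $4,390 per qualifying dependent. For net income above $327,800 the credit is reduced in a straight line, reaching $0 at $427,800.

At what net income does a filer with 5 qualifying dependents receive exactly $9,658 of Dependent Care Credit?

Full credit = 5 × $4,390 = $21,950.
$9,658 is 9,658/21,950 of the full $21,950, so 12,292/21,950 of the $100,000 range has been used: income = $327,800 + $100,000 × 12,292/21,950 = $383,800.

$383,800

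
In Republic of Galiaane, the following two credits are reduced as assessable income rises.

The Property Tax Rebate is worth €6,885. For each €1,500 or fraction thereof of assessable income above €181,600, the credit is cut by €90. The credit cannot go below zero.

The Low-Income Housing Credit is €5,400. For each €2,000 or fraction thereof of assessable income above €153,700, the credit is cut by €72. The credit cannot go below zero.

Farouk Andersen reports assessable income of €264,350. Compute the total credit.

Property Tax Rebate: income exceeds €181,600 by €82,750, which is 56 full-or-partial €1,500 increments; reduction = 56 × €90 = €5,040, leaving €1,845.
Low-Income Housing Credit: income exceeds €153,700 by €110,650, which is 56 full-or-partial €2,000 increments; reduction = 56 × €72 = €4,032, leaving €1,368.
Total: €1,845 + €1,368 = €3,213.

€3,213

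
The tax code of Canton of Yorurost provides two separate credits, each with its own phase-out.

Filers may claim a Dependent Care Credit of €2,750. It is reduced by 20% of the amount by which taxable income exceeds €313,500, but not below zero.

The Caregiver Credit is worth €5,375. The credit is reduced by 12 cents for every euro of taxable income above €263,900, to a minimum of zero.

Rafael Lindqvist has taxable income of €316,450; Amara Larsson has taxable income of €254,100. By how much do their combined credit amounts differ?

€5,965

Rafael (€316,450): Dependent Care Credit: 20% of the €2,950 excess over €313,500 is €590; credit = €2,750 − €590 = €2,160. Caregiver Credit: 12% of the €52,550 excess over €263,900 is €6,306 ≥ base, so the credit is €0. total €2,160 + €0 = €2,160
Amara (€254,100): Dependent Care Credit: €254,100 is at or below the €313,500 threshold, so the full €2,750 applies. Caregiver Credit: €254,100 is at or below the €263,900 threshold, so the full €5,375 applies. total €2,750 + €5,375 = €8,125
Difference: |€2,160 − €8,125| = €5,965.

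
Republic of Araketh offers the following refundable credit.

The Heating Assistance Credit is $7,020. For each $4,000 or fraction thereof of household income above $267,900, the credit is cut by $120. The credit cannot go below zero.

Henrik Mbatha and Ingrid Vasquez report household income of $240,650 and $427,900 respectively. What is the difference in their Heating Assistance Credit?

Henrik ($240,650): Heating Assistance Credit: $240,650 is at or below the $267,900 threshold, so the full $7,020 applies.
Ingrid ($427,900): Heating Assistance Credit: income exceeds $267,900 by $160,000, which is 40 full-or-partial $4,000 increments; reduction = 40 × $120 = $4,800, leaving $2,220.
Difference: |$7,020 − $2,220| = $4,800.

$4,800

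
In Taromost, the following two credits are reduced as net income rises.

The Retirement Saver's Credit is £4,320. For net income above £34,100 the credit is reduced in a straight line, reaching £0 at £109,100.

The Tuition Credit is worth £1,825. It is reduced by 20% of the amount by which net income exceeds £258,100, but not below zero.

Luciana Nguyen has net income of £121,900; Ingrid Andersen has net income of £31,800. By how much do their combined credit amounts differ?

Luciana (£121,900): Retirement Saver's Credit: £121,900 is at or above £109,100, so the credit is £0. Tuition Credit: £121,900 is at or below the £258,100 threshold, so the full £1,825 applies. total £0 + £1,825 = £1,825
Ingrid (£31,800): Retirement Saver's Credit: £31,800 is at or below the £34,100 threshold, so the full £4,320 applies. Tuition Credit: £31,800 is at or below the £258,100 threshold, so the full £1,825 applies. total £4,320 + £1,825 = £6,145
Difference: |£1,825 − £6,145| = £4,320.

£4,320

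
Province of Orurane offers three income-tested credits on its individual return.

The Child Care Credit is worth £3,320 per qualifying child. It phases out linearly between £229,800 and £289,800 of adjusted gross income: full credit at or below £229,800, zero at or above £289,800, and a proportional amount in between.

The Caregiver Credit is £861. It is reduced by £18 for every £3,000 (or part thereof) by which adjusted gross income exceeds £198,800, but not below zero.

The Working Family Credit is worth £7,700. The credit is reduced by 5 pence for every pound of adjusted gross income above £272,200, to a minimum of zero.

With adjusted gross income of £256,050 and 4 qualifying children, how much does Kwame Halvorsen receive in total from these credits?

Child Care Credit: base = 4 × £3,320 = £13,280. £256,050 is £26,250 into a £60,000 phase-out range, leaving 33,750/60,000 of the credit: £13,280 × 33,750/60,000 = £7,470.
Caregiver Credit: income exceeds £198,800 by £57,250, which is 20 full-or-partial £3,000 increments; reduction = 20 × £18 = £360, leaving £501.
Working Family Credit: £256,050 is at or below the £272,200 threshold, so the full £7,700 applies.
Total: £7,470 + £501 + £7,700 = £15,671.

£15,671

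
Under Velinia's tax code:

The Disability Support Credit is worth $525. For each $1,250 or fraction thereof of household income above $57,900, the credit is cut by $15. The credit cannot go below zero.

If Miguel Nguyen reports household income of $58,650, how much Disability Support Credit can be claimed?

$510

Disability Support Credit: income exceeds $57,900 by $750, which is 1 full-or-partial $1,250 increment; reduction = 1 × $15 = $15, leaving $510.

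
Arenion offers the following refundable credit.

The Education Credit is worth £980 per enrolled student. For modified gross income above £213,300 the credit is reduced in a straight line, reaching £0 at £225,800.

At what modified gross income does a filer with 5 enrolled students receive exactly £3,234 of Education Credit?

Full credit = 5 × £980 = £4,900.
£3,234 is 3,234/4,900 of the full £4,900, so 1,666/4,900 of the £12,500 range has been used: income = £213,300 + £12,500 × 1,666/4,900 = £217,550.

£217,550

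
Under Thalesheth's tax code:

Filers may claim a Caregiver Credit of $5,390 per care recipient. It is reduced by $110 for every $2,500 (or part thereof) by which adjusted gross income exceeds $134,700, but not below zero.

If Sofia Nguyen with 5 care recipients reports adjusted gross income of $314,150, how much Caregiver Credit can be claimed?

$19,030

Caregiver Credit: base = 5 × $5,390 = $26,950. income exceeds $134,700 by $179,450, which is 72 full-or-partial $2,500 increments; reduction = 72 × $110 = $7,920, leaving $19,030.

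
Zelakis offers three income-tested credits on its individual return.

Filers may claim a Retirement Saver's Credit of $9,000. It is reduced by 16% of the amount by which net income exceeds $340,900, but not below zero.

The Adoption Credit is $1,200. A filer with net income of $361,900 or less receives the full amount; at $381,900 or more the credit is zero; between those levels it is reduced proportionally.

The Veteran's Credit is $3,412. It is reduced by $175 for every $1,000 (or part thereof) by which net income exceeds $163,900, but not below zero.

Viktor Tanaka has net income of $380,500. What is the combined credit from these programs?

$2,748

Retirement Saver's Credit: 16% of the $39,600 excess over $340,900 is $6,336; credit = $9,000 − $6,336 = $2,664.
Adoption Credit: $380,500 is $18,600 into a $20,000 phase-out range, leaving 1,400/20,000 of the credit: $1,200 × 1,400/20,000 = $84.
Veteran's Credit: income exceeds $163,900 by $216,600 → 217 increments × $175 = $37,975 ≥ base, so the credit is $0.
Total: $2,664 + $84 + $0 = $2,748.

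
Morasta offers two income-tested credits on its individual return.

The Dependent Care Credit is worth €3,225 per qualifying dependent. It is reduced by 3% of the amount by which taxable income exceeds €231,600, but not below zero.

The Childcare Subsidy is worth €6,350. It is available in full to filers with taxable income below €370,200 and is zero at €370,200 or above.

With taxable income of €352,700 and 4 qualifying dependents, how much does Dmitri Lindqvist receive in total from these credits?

Dependent Care Credit: base = 4 × €3,225 = €12,900. 3% of the €121,100 excess over €231,600 is €3,633; credit = €12,900 − €3,633 = €9,267.
Childcare Subsidy: €352,700 is below the €370,200 cutoff, so the full €6,350 applies.
Total: €9,267 + €6,350 = €15,617.

€15,617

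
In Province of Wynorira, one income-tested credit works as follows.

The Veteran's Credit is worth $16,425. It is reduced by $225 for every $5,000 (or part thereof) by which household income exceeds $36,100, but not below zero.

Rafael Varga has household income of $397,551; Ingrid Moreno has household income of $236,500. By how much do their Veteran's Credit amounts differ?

Rafael ($397,551): Veteran's Credit: income exceeds $36,100 by $361,451 → 73 increments × $225 = $16,425 ≥ base, so the credit is $0.
Ingrid ($236,500): Veteran's Credit: income exceeds $36,100 by $200,400, which is 41 full-or-partial $5,000 increments; reduction = 41 × $225 = $9,225, leaving $7,200.
Difference: |$0 − $7,200| = $7,200.

$7,200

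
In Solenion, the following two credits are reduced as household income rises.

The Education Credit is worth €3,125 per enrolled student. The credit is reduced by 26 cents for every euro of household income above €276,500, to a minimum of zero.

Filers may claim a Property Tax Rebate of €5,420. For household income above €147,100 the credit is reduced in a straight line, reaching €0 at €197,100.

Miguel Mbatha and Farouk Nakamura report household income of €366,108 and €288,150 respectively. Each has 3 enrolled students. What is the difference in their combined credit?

€6,346

Miguel (€366,108): Education Credit: base = 3 × €3,125 = €9,375. 26% of the €89,608 excess over €276,500 is €23,298.08 ≥ base, so the credit is €0. Property Tax Rebate: €366,108 is at or above €197,100, so the credit is €0. total €0 + €0 = €0
Farouk (€288,150): Education Credit: base = 3 × €3,125 = €9,375. 26% of the €11,650 excess over €276,500 is €3,029; credit = €9,375 − €3,029 = €6,346. Property Tax Rebate: €288,150 is at or above €197,100, so the credit is €0. total €6,346 + €0 = €6,346
Difference: |€0 − €6,346| = €6,346.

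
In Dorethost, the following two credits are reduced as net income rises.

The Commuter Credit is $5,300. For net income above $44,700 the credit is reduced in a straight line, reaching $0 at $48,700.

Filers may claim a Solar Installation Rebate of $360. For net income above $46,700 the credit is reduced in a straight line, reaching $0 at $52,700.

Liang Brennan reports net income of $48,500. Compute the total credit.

Commuter Credit: $48,500 is $3,800 into a $4,000 phase-out range, leaving 200/4,000 of the credit: $5,300 × 200/4,000 = $265.
Solar Installation Rebate: $48,500 is $1,800 into a $6,000 phase-out range, leaving 4,200/6,000 of the credit: $360 × 4,200/6,000 = $252.
Total: $265 + $252 = $517.

$517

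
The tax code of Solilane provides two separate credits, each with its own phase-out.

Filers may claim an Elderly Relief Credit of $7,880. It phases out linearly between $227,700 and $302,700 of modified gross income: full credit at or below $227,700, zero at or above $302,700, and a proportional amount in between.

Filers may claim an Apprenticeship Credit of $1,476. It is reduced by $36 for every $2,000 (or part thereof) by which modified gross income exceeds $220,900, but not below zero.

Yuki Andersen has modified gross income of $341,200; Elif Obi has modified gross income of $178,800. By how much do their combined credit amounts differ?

Yuki ($341,200): Elderly Relief Credit: $341,200 is at or above $302,700, so the credit is $0. Apprenticeship Credit: income exceeds $220,900 by $120,300 → 61 increments × $36 = $2,196 ≥ base, so the credit is $0. total $0 + $0 = $0
Elif ($178,800): Elderly Relief Credit: $178,800 is at or below the $227,700 threshold, so the full $7,880 applies. Apprenticeship Credit: $178,800 is at or below the $220,900 threshold, so the full $1,476 applies. total $7,880 + $1,476 = $9,356
Difference: |$0 − $9,356| = $9,356.

$9,356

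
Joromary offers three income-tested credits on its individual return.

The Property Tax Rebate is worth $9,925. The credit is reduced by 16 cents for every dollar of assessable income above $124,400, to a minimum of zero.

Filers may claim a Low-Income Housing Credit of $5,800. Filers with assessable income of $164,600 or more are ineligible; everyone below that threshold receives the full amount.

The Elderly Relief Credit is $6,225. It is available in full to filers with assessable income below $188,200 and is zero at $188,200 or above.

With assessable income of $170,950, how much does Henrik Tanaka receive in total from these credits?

$8,702

Property Tax Rebate: 16% of the $46,550 excess over $124,400 is $7,448; credit = $9,925 − $7,448 = $2,477.
Low-Income Housing Credit: $170,950 meets or exceeds the $164,600 cutoff, so the credit is $0.
Elderly Relief Credit: $170,950 is below the $188,200 cutoff, so the full $6,225 applies.
Total: $2,477 + $0 + $6,225 = $8,702.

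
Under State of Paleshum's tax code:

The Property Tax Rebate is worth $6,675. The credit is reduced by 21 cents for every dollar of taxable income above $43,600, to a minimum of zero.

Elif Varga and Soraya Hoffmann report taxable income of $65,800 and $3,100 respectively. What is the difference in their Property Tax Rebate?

Elif ($65,800): Property Tax Rebate: 21% of the $22,200 excess over $43,600 is $4,662; credit = $6,675 − $4,662 = $2,013.
Soraya ($3,100): Property Tax Rebate: $3,100 is at or below the $43,600 threshold, so the full $6,675 applies.
Difference: |$2,013 − $6,675| = $4,662.

$4,662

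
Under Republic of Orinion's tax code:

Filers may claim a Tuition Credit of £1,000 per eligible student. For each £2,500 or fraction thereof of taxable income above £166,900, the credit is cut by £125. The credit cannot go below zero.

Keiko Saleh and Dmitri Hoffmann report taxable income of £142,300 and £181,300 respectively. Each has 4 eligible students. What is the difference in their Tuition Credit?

£750

Keiko (£142,300): Tuition Credit: base = 4 × £1,000 = £4,000. £142,300 is at or below the £166,900 threshold, so the full £4,000 applies.
Dmitri (£181,300): Tuition Credit: base = 4 × £1,000 = £4,000. income exceeds £166,900 by £14,400, which is 6 full-or-partial £2,500 increments; reduction = 6 × £125 = £750, leaving £3,250.
Difference: |£4,000 − £3,250| = £750.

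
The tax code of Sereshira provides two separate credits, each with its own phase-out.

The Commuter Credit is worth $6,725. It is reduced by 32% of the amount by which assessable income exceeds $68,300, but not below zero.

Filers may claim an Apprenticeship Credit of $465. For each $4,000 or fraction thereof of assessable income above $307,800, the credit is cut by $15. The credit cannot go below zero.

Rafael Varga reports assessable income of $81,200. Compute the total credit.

$3,062

Commuter Credit: 32% of the $12,900 excess over $68,300 is $4,128; credit = $6,725 − $4,128 = $2,597.
Apprenticeship Credit: $81,200 is at or below the $307,800 threshold, so the full $465 applies.
Total: $2,597 + $465 = $3,062.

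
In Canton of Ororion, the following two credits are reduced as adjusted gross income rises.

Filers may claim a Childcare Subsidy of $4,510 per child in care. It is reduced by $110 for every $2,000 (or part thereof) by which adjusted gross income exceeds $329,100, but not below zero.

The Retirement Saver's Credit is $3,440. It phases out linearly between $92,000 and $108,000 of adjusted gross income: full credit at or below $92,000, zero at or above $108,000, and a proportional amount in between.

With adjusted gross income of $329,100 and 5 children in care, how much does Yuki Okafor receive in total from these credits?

$22,550

Childcare Subsidy: base = 5 × $4,510 = $22,550. $329,100 is at or below the $329,100 threshold, so the full $22,550 applies.
Retirement Saver's Credit: $329,100 is at or above $108,000, so the credit is $0.
Total: $22,550 + $0 = $22,550.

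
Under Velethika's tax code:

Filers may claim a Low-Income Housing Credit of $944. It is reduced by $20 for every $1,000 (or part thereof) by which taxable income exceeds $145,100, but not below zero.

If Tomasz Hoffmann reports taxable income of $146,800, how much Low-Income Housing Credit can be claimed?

$904

Low-Income Housing Credit: income exceeds $145,100 by $1,700, which is 2 full-or-partial $1,000 increments; reduction = 2 × $20 = $40, leaving $904.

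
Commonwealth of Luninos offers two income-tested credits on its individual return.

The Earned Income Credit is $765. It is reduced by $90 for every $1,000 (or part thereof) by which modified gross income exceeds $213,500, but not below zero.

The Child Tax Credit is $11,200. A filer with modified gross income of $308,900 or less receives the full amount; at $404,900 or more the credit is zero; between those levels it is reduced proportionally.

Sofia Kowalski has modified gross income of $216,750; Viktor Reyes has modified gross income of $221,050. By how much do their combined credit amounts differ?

Sofia ($216,750): Earned Income Credit: income exceeds $213,500 by $3,250, which is 4 full-or-partial $1,000 increments; reduction = 4 × $90 = $360, leaving $405. Child Tax Credit: $216,750 is at or below the $308,900 threshold, so the full $11,200 applies. total $405 + $11,200 = $11,605
Viktor ($221,050): Earned Income Credit: income exceeds $213,500 by $7,550, which is 8 full-or-partial $1,000 increments; reduction = 8 × $90 = $720, leaving $45. Child Tax Credit: $221,050 is at or below the $308,900 threshold, so the full $11,200 applies. total $45 + $11,200 = $11,245
Difference: |$11,605 − $11,245| = $360.

$360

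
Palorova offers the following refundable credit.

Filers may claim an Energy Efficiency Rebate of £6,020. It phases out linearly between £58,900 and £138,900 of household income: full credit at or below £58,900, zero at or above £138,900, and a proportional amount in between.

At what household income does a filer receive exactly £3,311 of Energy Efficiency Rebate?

£94,900

£3,311 is 3,311/6,020 of the full £6,020, so 2,709/6,020 of the £80,000 range has been used: income = £58,900 + £80,000 × 2,709/6,020 = £94,900.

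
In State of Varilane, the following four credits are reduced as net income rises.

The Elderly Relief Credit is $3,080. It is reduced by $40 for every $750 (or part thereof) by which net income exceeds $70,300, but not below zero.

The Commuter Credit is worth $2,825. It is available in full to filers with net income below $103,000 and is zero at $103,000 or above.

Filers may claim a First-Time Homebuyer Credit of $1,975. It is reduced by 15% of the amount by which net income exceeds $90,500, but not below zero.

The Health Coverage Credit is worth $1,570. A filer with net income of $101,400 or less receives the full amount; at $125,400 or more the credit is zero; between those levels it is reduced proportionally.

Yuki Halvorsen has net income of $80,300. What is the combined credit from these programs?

Elderly Relief Credit: income exceeds $70,300 by $10,000, which is 14 full-or-partial $750 increments; reduction = 14 × $40 = $560, leaving $2,520.
Commuter Credit: $80,300 is below the $103,000 cutoff, so the full $2,825 applies.
First-Time Homebuyer Credit: $80,300 is at or below the $90,500 threshold, so the full $1,975 applies.
Health Coverage Credit: $80,300 is at or below the $101,400 threshold, so the full $1,570 applies.
Total: $2,520 + $2,825 + $1,975 + $1,570 = $8,890.

$8,890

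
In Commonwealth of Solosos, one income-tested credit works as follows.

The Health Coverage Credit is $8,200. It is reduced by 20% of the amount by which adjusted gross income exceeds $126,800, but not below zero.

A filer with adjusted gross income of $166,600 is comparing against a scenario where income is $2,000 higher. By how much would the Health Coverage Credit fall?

At $166,600 — 20% of the $39,800 excess over $126,800 is $7,960; credit = $8,200 − $7,960 = $240.
At $168,600 — 20% of the $41,800 excess over $126,800 is $8,360 ≥ base, so the credit is $0.
Lost: $240 − $0 = $240.

$240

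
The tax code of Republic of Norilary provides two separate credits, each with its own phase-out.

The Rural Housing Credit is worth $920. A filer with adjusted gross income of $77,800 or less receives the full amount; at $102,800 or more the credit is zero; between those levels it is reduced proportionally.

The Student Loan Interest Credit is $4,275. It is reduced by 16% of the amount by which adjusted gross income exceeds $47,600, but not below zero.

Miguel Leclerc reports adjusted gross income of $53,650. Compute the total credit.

$4,227

Rural Housing Credit: $53,650 is at or below the $77,800 threshold, so the full $920 applies.
Student Loan Interest Credit: 16% of the $6,050 excess over $47,600 is $968; credit = $4,275 − $968 = $3,307.
Total: $920 + $3,307 = $4,227.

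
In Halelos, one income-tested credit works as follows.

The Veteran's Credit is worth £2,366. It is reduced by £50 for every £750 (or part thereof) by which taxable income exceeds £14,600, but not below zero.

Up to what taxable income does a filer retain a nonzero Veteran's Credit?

£49,850

After 47 increments the reduction is 47 × £50 = £2,350, leaving £16; one more increment wipes it out. Increment 47 ends at excess 47 × £750 = £35,250, so the highest qualifying income is £14,600 + £35,250 = £49,850.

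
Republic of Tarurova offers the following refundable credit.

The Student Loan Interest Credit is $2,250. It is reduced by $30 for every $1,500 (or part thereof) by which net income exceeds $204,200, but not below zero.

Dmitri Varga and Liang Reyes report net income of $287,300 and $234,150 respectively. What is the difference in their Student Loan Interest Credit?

Dmitri ($287,300): Student Loan Interest Credit: income exceeds $204,200 by $83,100, which is 56 full-or-partial $1,500 increments; reduction = 56 × $30 = $1,680, leaving $570.
Liang ($234,150): Student Loan Interest Credit: income exceeds $204,200 by $29,950, which is 20 full-or-partial $1,500 increments; reduction = 20 × $30 = $600, leaving $1,650.
Difference: |$570 − $1,650| = $1,080.

$1,080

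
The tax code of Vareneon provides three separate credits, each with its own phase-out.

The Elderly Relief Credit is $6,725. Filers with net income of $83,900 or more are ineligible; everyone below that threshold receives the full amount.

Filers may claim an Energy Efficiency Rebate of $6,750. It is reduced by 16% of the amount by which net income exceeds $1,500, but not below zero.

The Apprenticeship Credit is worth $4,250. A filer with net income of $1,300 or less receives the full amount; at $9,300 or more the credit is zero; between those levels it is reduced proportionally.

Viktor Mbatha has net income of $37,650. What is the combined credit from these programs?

$7,691

Elderly Relief Credit: $37,650 is below the $83,900 cutoff, so the full $6,725 applies.
Energy Efficiency Rebate: 16% of the $36,150 excess over $1,500 is $5,784; credit = $6,750 − $5,784 = $966.
Apprenticeship Credit: $37,650 is at or above $9,300, so the credit is $0.
Total: $6,725 + $966 + $0 = $7,691.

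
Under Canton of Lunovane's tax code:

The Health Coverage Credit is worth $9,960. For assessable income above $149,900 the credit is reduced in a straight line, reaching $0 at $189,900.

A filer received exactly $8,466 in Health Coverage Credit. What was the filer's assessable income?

$155,900

$8,466 is 8,466/9,960 of the full $9,960, so 1,494/9,960 of the $40,000 range has been used: income = $149,900 + $40,000 × 1,494/9,960 = $155,900.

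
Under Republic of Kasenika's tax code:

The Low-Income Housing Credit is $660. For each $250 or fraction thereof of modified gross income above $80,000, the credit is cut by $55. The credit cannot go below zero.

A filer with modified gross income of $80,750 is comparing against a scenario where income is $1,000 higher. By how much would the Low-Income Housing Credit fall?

At $80,750 — income exceeds $80,000 by $750, which is 3 full-or-partial $250 increments; reduction = 3 × $55 = $165, leaving $495.
At $81,750 — income exceeds $80,000 by $1,750, which is 7 full-or-partial $250 increments; reduction = 7 × $55 = $385, leaving $275.
Lost: $495 − $275 = $220.

$220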